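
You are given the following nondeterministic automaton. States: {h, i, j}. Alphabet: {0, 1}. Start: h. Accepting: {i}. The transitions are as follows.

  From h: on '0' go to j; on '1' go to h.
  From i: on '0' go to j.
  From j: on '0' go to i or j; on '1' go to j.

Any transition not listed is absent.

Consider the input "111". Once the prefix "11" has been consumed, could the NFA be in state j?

No

Start in {h}.
Read '1': h→{h}; now {h}.
Read '1': h→{h}; now {h}.
State j is not in {h}.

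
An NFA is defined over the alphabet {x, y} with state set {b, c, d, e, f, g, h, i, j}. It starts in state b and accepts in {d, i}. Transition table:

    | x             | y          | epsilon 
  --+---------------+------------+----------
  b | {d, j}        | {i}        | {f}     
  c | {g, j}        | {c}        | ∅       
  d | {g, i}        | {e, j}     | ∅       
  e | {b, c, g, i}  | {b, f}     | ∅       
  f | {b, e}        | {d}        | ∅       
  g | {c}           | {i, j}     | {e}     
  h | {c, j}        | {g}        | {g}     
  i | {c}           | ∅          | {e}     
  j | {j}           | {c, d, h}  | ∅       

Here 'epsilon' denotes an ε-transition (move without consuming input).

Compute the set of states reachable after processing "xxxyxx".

{b, c, d, e, f, g, i, j}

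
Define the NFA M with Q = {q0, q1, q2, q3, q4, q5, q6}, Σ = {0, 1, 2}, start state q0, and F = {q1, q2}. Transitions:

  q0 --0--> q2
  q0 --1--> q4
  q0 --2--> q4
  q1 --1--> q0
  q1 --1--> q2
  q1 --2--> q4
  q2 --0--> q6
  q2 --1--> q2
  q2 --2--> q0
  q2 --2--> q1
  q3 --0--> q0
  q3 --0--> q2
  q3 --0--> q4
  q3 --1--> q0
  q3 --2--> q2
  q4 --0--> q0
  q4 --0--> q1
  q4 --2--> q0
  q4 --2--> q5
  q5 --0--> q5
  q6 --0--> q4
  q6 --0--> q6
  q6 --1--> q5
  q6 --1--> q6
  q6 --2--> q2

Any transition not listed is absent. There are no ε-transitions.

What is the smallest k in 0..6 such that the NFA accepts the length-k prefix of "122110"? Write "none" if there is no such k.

Start in {q0}.
Read '1': {q0} → {q4}.
Read '2': {q4} → {q0, q5}.
Read '2': {q0, q5} → {q4}.
Read '1': {q4} → ∅.
The set is empty and remains empty for the remaining 2 symbols.
No reachable set along the way intersects F.

none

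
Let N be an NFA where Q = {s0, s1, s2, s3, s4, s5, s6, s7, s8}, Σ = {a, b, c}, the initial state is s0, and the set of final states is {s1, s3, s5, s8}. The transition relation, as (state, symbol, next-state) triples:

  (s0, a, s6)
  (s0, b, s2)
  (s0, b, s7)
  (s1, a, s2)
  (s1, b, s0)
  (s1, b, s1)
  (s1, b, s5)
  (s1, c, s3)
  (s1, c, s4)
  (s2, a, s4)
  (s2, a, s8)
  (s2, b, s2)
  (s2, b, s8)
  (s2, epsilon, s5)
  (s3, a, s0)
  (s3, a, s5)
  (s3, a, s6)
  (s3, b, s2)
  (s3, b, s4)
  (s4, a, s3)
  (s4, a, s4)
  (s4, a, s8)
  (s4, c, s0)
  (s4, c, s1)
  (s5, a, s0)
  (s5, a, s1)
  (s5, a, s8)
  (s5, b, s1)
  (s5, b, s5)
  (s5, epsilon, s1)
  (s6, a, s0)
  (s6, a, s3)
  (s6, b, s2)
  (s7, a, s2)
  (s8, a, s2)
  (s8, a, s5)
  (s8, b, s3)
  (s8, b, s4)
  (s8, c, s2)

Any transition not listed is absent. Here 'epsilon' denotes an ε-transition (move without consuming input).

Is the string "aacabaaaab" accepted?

No

Start in {s0}.
Read 'a': s0→{s6}; now {s6}.
Read 'a': s6→{s0, s3}; now {s0, s3}.
Read 'c': s0→∅, s3→∅; now ∅.
The set is empty and remains empty for the remaining 7 symbols.
The final set ∅ contains no accepting state.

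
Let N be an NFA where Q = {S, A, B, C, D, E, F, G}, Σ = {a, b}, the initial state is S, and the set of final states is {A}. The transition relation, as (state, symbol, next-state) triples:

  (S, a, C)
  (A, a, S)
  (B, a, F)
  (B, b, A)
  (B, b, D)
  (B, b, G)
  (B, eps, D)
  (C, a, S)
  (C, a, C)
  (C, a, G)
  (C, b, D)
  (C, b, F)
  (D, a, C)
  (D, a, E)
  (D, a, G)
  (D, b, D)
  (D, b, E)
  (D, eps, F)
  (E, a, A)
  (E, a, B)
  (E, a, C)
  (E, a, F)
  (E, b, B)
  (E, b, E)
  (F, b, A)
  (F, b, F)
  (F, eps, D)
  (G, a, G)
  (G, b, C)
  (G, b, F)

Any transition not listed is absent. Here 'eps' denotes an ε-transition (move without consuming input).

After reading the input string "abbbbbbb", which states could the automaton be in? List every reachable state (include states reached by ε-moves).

{A, B, C, D, E, F, G}

Start in {S}.
Read 'a': {S} → {C}.
Read 'b': {C} → {D, F}.
Read 'b': {D, F} → {A, D, E, F}.
Read 'b': {A, D, E, F} → {A, B, D, E, F}.
Read 'b': {A, B, D, E, F} → {A, B, D, E, F, G}.
Read 'b': {A, B, D, E, F, G} → {A, B, C, D, E, F, G}.
Read 'b': {A, B, C, D, E, F, G} → {A, B, C, D, E, F, G}.
Read 'b': {A, B, C, D, E, F, G} → {A, B, C, D, E, F, G}.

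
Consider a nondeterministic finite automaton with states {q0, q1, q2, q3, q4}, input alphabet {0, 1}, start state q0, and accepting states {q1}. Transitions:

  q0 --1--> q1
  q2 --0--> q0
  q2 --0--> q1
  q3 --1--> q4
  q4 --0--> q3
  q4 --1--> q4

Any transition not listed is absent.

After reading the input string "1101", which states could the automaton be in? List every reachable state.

∅

Start in {q0}.
Read '1': {q0} → {q1}.
Read '1': {q1} → ∅.
The set is empty and remains empty for the remaining 2 symbols.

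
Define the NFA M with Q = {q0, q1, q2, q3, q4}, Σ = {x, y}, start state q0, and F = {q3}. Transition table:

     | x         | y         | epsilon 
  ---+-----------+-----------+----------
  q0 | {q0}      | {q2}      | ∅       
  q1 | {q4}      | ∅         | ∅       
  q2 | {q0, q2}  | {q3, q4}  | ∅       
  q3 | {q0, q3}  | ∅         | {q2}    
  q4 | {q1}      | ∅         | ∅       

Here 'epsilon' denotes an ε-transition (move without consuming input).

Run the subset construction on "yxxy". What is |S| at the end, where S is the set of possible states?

3

Start in {q0}.
Read 'y': {q0} → {q2}.
Read 'x': {q2} → {q0, q2}.
Read 'x': {q0, q2} → {q0, q2}.
Read 'y': {q0, q2} → {q2, q3, q4}.
That set has 3 states.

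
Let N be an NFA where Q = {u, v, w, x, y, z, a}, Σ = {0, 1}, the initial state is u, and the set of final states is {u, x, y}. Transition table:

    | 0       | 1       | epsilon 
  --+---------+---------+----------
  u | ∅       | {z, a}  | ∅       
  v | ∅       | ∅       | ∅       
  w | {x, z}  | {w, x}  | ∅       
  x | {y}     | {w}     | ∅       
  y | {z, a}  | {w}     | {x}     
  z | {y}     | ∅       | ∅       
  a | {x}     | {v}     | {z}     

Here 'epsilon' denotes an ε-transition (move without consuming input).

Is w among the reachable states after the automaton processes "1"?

Start in {u}.
Read '1': u→{z, a}; now {z, a}.
State w is not in {z, a}.

No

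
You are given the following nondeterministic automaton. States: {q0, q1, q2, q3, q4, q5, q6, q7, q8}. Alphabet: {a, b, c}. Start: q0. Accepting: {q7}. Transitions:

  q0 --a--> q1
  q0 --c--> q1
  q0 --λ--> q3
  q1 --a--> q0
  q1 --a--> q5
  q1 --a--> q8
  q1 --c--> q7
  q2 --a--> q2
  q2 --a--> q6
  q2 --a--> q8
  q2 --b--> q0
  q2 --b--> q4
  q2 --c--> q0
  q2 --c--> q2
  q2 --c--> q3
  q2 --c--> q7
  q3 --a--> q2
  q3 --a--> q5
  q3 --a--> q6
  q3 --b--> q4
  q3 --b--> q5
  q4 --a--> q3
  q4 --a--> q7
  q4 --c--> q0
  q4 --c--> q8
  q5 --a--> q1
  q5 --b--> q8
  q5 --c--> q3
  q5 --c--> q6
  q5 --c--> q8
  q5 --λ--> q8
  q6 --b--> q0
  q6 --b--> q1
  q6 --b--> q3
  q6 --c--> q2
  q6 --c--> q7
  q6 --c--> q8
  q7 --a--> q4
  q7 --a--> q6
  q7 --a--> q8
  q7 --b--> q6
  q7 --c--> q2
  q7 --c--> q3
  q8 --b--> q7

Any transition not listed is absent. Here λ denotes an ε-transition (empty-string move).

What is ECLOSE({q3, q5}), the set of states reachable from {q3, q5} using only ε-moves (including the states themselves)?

{q3, q5, q8}

Begin with {q3, q5}.
ε-move q5 → q8; add q8.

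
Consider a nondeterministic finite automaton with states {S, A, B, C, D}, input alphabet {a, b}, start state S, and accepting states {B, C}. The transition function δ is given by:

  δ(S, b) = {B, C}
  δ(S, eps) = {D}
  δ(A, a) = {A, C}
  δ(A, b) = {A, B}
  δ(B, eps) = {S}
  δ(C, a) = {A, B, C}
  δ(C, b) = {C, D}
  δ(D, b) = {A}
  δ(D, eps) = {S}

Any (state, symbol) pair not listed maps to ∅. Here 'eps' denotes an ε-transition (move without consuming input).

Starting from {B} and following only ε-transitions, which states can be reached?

{S, B, D}

Begin with {B}.
ε-move B → S; add S.
ε-move S → D; add D.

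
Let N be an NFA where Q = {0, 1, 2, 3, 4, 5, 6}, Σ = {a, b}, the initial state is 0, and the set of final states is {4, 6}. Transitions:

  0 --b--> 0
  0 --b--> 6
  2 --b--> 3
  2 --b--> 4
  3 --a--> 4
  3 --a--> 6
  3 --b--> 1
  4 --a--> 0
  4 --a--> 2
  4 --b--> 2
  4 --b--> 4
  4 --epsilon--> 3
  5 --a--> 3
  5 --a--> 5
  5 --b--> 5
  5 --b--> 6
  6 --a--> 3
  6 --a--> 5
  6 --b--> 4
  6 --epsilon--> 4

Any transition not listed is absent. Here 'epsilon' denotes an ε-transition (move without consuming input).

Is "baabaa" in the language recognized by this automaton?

Start in {0}.
Read 'b': {0} → {0, 3, 4, 6}.
Read 'a': {0, 3, 4, 6} → {0, 2, 3, 4, 5, 6}.
Read 'a': {0, 2, 3, 4, 5, 6} → {0, 2, 3, 4, 5, 6}.
Read 'b': {0, 2, 3, 4, 5, 6} → {0, 1, 2, 3, 4, 5, 6}.
Read 'a': {0, 1, 2, 3, 4, 5, 6} → {0, 2, 3, 4, 5, 6}.
Read 'a': {0, 2, 3, 4, 5, 6} → {0, 2, 3, 4, 5, 6}.
The final set {0, 2, 3, 4, 5, 6} contains the accepting states 4, 6.

Yes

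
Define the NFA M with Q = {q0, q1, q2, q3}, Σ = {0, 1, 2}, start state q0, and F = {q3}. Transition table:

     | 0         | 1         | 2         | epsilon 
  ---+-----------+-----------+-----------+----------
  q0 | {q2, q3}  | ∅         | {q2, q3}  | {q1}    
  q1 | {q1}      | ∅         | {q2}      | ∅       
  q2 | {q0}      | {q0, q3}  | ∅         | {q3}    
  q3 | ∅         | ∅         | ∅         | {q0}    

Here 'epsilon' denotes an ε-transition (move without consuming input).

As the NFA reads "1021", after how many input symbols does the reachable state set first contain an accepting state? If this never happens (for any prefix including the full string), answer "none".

Start: ε-closure({q0}) = {q0, q1}.
Read '1': {q0, q1} → ∅.
The set is empty and remains empty for the remaining 3 symbols.
No reachable set along the way intersects F.

none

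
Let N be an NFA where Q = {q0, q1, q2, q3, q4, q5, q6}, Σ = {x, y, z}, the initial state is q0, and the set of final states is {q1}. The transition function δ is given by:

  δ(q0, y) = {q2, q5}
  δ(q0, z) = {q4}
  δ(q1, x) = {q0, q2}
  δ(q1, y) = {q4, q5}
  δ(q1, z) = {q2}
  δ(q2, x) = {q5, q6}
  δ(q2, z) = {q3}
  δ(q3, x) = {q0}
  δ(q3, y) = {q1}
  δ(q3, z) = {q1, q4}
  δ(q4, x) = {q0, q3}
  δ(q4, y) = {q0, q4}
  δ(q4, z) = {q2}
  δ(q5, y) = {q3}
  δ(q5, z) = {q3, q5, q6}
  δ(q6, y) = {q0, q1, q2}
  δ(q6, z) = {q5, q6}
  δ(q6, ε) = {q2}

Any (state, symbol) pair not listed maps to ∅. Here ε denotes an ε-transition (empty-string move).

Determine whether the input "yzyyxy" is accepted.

Start in {q0}.
Read 'y': q0→{q2, q5}; now {q2, q5}.
Read 'z': q2→{q3}, q5→{q3, q5, q6}; union {q3, q5, q6}; ε-closure = {q2, q3, q5, q6}.
Read 'y': q2→∅, q3→{q1}, q5→{q3}, q6→{q0, q1, q2}; now {q0, q1, q2, q3}.
Read 'y': q0→{q2, q5}, q1→{q4, q5}, q2→∅, q3→{q1}; now {q1, q2, q4, q5}.
Read 'x': q1→{q0, q2}, q2→{q5, q6}, q4→{q0, q3}, q5→∅; now {q0, q2, q3, q5, q6}.
Read 'y': q0→{q2, q5}, q2→∅, q3→{q1}, q5→{q3}, q6→{q0, q1, q2}; now {q0, q1, q2, q3, q5}.
The final set {q0, q1, q2, q3, q5} contains the accepting state q1.

Yes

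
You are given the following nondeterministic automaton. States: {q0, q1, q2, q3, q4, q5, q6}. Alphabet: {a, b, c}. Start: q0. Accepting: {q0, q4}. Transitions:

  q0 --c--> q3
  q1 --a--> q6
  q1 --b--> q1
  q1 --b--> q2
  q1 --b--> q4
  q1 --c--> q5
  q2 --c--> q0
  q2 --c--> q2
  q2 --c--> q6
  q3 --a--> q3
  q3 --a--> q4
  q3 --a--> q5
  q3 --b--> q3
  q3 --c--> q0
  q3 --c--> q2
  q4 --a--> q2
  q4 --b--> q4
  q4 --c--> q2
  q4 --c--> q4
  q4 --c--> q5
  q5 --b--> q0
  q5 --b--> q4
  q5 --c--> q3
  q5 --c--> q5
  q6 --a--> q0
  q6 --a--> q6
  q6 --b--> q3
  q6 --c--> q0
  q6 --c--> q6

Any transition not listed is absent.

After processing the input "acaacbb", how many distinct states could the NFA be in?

0

Start in {q0}.
Read 'a': {q0} → ∅.
The set is empty and remains empty for the remaining 6 symbols.
That set has 0 states.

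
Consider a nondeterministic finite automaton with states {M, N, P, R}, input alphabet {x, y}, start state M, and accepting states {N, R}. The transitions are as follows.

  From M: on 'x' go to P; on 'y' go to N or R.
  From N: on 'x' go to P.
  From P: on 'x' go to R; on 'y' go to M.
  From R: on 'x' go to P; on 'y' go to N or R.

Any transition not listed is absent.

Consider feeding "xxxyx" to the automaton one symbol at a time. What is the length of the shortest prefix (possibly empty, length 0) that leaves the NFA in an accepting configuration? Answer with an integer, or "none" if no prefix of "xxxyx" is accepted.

2

Start in {M}.
Read 'x': {M} → {P}.
Read 'x': {P} → {R}.
None of the earlier sets intersect F, but {R} does.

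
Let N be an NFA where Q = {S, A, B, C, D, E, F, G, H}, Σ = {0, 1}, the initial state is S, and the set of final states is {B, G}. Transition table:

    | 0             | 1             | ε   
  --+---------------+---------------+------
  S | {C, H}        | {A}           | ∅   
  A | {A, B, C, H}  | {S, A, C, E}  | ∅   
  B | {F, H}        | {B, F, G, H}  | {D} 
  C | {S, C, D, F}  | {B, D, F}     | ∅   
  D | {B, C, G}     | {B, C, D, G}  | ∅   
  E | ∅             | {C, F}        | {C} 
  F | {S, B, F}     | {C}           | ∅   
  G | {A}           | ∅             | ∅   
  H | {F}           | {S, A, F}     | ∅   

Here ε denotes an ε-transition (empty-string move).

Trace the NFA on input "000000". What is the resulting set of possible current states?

Start in {S}.
Read '0': S→{C, H}; now {C, H}.
Read '0': C→{S, C, D, F}, H→{F}; now {S, C, D, F}.
Read '0': S→{C, H}, C→{S, C, D, F}, D→{B, C, G}, F→{S, B, F}; now {S, B, C, D, F, G, H}.
Read '0': S→{C, H}, B→{F, H}, C→{S, C, D, F}, D→{B, C, G}, F→{S, B, F}, G→{A}, H→{F}; now {S, A, B, C, D, F, G, H}.
Read '0': S→{C, H}, A→{A, B, C, H}, B→{F, H}, C→{S, C, D, F}, D→{B, C, G}, F→{S, B, F}, G→{A}, H→{F}; now {S, A, B, C, D, F, G, H}.
Read '0': S→{C, H}, A→{A, B, C, H}, B→{F, H}, C→{S, C, D, F}, D→{B, C, G}, F→{S, B, F}, G→{A}, H→{F}; now {S, A, B, C, D, F, G, H}.

{S, A, B, C, D, F, G, H}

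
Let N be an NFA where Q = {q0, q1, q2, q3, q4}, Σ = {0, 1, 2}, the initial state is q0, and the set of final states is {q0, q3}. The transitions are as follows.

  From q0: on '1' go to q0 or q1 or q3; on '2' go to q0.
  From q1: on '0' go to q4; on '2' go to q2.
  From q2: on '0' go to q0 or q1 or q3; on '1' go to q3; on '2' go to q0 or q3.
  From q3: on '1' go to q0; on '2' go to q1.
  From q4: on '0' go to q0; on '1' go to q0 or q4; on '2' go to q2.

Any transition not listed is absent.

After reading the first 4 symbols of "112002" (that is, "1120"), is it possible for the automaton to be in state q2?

No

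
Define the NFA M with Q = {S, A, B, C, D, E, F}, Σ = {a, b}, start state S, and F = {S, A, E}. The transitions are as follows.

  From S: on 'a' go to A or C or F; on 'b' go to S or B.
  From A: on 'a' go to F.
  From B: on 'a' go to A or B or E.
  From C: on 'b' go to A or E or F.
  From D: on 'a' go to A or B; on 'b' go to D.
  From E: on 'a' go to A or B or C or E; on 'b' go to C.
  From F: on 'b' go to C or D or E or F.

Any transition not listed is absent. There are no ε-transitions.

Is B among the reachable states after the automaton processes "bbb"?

Yes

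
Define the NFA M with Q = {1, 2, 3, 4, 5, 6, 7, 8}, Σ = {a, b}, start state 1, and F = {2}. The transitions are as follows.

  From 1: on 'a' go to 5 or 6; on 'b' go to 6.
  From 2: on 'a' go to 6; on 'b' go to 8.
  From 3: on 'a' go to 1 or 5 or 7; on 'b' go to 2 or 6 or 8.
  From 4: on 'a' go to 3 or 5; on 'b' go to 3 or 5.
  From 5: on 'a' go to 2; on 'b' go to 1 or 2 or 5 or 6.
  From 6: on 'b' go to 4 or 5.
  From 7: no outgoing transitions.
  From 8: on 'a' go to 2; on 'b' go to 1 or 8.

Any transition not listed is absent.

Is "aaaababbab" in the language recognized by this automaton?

No

Start in {1}.
Read 'a': 1→{5, 6}; now {5, 6}.
Read 'a': 5→{2}, 6→∅; now {2}.
Read 'a': 2→{6}; now {6}.
Read 'a': 6→∅; now ∅.
The set is empty and remains empty for the remaining 6 symbols.
The final set ∅ contains no accepting state.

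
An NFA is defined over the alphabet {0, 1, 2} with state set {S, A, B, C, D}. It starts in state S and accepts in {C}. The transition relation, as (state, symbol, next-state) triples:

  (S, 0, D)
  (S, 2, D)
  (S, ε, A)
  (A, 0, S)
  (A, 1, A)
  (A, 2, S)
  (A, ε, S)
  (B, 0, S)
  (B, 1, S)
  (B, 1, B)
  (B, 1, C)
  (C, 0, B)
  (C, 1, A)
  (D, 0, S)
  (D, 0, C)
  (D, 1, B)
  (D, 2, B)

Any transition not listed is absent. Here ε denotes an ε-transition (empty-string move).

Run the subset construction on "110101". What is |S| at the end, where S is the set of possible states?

3

Start: ε-closure({S}) = {S, A}.
Read '1': S→∅, A→{A}; union {A}; ε-closure = {S, A}.
Read '1': S→∅, A→{A}; union {A}; ε-closure = {S, A}.
Read '0': S→{D}, A→{S}; union {S, D}; ε-closure = {S, A, D}.
Read '1': S→∅, A→{A}, D→{B}; union {A, B}; ε-closure = {S, A, B}.
Read '0': S→{D}, A→{S}, B→{S}; union {S, D}; ε-closure = {S, A, D}.
Read '1': S→∅, A→{A}, D→{B}; union {A, B}; ε-closure = {S, A, B}.
That set has 3 states.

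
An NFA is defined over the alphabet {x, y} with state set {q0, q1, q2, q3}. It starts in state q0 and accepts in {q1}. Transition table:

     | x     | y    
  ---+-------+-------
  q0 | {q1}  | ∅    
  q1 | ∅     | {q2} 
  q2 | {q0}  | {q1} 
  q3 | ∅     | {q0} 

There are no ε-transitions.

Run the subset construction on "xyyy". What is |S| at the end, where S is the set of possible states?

1

Start in {q0}.
Read 'x': q0→{q1}; now {q1}.
Read 'y': q1→{q2}; now {q2}.
Read 'y': q2→{q1}; now {q1}.
Read 'y': q1→{q2}; now {q2}.
That set has 1 state.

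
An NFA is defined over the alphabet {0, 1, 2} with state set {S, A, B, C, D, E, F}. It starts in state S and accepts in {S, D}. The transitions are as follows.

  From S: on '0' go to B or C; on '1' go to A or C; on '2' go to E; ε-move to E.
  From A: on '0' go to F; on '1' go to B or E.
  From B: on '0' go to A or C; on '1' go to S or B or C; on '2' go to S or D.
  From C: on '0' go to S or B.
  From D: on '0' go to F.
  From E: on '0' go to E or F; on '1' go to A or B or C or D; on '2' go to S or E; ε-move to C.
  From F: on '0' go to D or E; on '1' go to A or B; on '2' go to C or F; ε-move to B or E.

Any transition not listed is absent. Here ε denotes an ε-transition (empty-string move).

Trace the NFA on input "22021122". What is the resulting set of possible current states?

Start: ε-closure({S}) = {S, C, E}.
Read '2': {S, C, E} → {S, C, E}.
Read '2': {S, C, E} → {S, C, E}.
Read '0': {S, C, E} → {S, B, C, E, F}.
Read '2': {S, B, C, E, F} → {S, B, C, D, E, F}.
Read '1': {S, B, C, D, E, F} → {S, A, B, C, D, E}.
Read '1': {S, A, B, C, D, E} → {S, A, B, C, D, E}.
Read '2': {S, A, B, C, D, E} → {S, C, D, E}.
Read '2': {S, C, D, E} → {S, C, E}.

{S, C, E}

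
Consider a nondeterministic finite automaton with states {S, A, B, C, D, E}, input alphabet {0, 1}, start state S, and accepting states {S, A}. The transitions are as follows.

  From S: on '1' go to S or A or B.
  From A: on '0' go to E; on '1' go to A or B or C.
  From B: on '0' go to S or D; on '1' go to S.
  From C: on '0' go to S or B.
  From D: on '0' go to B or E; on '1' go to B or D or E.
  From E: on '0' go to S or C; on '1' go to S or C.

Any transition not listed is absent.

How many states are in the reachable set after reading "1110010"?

Start in {S}.
Read '1': {S} → {S, A, B}.
Read '1': {S, A, B} → {S, A, B, C}.
Read '1': {S, A, B, C} → {S, A, B, C}.
Read '0': {S, A, B, C} → {S, B, D, E}.
Read '0': {S, B, D, E} → {S, B, C, D, E}.
Read '1': {S, B, C, D, E} → {S, A, B, C, D, E}.
Read '0': {S, A, B, C, D, E} → {S, B, C, D, E}.
That set has 5 states.

5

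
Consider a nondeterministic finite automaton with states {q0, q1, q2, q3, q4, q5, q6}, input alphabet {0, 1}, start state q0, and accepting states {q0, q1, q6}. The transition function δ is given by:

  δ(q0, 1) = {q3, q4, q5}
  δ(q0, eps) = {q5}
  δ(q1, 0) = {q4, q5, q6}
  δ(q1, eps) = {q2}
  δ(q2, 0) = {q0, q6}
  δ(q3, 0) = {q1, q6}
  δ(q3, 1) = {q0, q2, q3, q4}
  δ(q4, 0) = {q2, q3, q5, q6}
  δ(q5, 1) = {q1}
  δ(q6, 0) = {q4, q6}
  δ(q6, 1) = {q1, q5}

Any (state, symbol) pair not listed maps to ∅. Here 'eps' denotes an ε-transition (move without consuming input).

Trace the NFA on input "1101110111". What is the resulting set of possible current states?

{q0, q1, q2, q3, q4, q5}

Start: ε-closure({q0}) = {q0, q5}.
Read '1': q0→{q3, q4, q5}, q5→{q1}; union {q1, q3, q4, q5}; ε-closure = {q1, q2, q3, q4, q5}.
Read '1': q1→∅, q2→∅, q3→{q0, q2, q3, q4}, q4→∅, q5→{q1}; union {q0, q1, q2, q3, q4}; ε-closure = {q0, q1, q2, q3, q4, q5}.
Read '0': q0→∅, q1→{q4, q5, q6}, q2→{q0, q6}, q3→{q1, q6}, q4→{q2, q3, q5, q6}, q5→∅; now {q0, q1, q2, q3, q4, q5, q6}.
Read '1': q0→{q3, q4, q5}, q1→∅, q2→∅, q3→{q0, q2, q3, q4}, q4→∅, q5→{q1}, q6→{q1, q5}; now {q0, q1, q2, q3, q4, q5}.
Read '1': q0→{q3, q4, q5}, q1→∅, q2→∅, q3→{q0, q2, q3, q4}, q4→∅, q5→{q1}; now {q0, q1, q2, q3, q4, q5}.
Read '1': q0→{q3, q4, q5}, q1→∅, q2→∅, q3→{q0, q2, q3, q4}, q4→∅, q5→{q1}; now {q0, q1, q2, q3, q4, q5}.
Read '0': q0→∅, q1→{q4, q5, q6}, q2→{q0, q6}, q3→{q1, q6}, q4→{q2, q3, q5, q6}, q5→∅; now {q0, q1, q2, q3, q4, q5, q6}.
Read '1': q0→{q3, q4, q5}, q1→∅, q2→∅, q3→{q0, q2, q3, q4}, q4→∅, q5→{q1}, q6→{q1, q5}; now {q0, q1, q2, q3, q4, q5}.
Read '1': q0→{q3, q4, q5}, q1→∅, q2→∅, q3→{q0, q2, q3, q4}, q4→∅, q5→{q1}; now {q0, q1, q2, q3, q4, q5}.
Read '1': q0→{q3, q4, q5}, q1→∅, q2→∅, q3→{q0, q2, q3, q4}, q4→∅, q5→{q1}; now {q0, q1, q2, q3, q4, q5}.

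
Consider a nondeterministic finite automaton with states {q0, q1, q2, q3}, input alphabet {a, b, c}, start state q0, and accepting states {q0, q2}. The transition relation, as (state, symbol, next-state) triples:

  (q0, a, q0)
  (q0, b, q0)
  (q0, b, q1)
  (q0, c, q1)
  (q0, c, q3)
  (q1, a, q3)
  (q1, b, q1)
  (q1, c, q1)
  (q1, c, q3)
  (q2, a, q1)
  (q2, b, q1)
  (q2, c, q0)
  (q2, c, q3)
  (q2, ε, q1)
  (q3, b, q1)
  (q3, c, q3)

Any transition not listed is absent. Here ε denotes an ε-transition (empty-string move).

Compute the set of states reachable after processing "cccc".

{q1, q3}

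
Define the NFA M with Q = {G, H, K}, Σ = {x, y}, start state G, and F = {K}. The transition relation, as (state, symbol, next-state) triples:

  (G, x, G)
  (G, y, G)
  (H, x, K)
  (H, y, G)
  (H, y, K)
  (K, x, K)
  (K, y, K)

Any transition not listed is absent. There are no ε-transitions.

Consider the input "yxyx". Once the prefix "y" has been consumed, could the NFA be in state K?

No

Start in {G}.
Read 'y': G→{G}; now {G}.
State K is not in {G}.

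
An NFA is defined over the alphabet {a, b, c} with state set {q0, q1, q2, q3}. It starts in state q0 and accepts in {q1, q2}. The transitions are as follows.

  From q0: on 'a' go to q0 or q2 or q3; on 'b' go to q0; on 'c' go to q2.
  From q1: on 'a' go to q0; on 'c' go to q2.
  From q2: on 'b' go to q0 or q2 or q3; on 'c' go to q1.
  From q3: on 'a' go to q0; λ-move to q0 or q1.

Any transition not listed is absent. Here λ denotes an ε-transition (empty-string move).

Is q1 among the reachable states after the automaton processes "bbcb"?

Start in {q0}.
Read 'b': {q0} → {q0}.
Read 'b': {q0} → {q0}.
Read 'c': {q0} → {q2}.
Read 'b': {q2} → {q0, q1, q2, q3}.
State q1 is in {q0, q1, q2, q3}.

Yes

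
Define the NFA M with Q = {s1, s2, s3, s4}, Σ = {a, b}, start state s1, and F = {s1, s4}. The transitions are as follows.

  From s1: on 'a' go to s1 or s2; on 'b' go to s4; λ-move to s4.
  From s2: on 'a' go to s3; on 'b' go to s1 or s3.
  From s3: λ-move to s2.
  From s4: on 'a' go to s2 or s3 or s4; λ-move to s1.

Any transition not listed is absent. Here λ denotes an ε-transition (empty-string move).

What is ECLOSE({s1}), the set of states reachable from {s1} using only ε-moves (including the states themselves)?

{s1, s4}

Begin with {s1}.
ε-move s1 → s4; add s4.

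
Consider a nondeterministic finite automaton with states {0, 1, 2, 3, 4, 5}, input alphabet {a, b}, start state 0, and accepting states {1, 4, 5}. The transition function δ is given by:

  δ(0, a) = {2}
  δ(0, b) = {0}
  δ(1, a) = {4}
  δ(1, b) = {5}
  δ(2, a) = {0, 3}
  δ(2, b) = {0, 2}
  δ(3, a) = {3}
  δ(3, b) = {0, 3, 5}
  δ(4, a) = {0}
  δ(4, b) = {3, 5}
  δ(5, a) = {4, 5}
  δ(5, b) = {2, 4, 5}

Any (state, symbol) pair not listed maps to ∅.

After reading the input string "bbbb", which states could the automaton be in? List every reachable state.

Start in {0}.
Read 'b': {0} → {0}.
Read 'b': {0} → {0}.
Read 'b': {0} → {0}.
Read 'b': {0} → {0}.

{0}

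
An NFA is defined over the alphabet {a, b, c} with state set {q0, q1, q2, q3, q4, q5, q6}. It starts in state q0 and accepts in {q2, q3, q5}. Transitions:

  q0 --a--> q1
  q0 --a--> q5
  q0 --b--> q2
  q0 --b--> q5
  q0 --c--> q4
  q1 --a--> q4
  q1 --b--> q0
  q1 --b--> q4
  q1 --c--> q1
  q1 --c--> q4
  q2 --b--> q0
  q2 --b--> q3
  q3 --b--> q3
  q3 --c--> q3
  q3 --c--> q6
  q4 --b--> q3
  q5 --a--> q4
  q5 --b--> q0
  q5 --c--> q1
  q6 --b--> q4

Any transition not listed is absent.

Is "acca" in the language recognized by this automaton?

No

Start in {q0}.
Read 'a': q0→{q1, q5}; now {q1, q5}.
Read 'c': q1→{q1, q4}, q5→{q1}; now {q1, q4}.
Read 'c': q1→{q1, q4}, q4→∅; now {q1, q4}.
Read 'a': q1→{q4}, q4→∅; now {q4}.
The final set {q4} contains no accepting state.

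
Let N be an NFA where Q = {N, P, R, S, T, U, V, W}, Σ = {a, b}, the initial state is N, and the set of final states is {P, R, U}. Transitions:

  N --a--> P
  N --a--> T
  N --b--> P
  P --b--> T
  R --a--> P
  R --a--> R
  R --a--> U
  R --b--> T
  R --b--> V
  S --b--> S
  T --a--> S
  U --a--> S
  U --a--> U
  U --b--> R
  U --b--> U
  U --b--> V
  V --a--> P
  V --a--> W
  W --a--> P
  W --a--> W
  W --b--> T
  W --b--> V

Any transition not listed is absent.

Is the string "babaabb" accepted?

No

Start in {N}.
Read 'b': {N} → {P}.
Read 'a': {P} → ∅.
The set is empty and remains empty for the remaining 5 symbols.
The final set ∅ contains no accepting state.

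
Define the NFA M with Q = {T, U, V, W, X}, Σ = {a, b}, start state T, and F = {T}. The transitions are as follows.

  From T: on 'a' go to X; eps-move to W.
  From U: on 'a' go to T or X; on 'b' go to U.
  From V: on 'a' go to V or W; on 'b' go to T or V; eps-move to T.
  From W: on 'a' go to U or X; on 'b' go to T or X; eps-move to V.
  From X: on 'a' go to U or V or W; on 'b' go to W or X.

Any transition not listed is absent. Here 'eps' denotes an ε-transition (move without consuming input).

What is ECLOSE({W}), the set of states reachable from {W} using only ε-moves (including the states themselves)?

Begin with {W}.
ε-move W → V; add V.
ε-move V → T; add T.

{T, V, W}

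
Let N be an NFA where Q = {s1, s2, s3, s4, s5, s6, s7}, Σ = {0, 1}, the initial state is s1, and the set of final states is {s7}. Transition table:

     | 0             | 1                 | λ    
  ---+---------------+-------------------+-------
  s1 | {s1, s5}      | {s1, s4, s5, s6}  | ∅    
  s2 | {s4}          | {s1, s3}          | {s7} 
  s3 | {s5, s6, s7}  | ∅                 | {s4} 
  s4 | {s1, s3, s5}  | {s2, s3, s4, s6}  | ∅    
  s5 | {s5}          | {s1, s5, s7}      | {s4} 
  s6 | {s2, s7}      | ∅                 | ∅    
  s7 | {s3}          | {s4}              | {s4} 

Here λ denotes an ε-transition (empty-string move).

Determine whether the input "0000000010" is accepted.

Yes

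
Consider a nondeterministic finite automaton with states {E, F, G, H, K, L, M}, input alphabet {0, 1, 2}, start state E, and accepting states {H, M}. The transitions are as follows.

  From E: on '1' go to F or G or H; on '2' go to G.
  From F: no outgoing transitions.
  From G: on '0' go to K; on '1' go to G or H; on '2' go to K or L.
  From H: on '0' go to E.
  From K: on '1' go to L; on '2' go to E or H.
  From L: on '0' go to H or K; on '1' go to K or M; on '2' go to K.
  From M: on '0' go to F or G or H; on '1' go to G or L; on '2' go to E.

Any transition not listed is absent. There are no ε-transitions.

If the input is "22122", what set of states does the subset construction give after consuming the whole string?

{E, G, H}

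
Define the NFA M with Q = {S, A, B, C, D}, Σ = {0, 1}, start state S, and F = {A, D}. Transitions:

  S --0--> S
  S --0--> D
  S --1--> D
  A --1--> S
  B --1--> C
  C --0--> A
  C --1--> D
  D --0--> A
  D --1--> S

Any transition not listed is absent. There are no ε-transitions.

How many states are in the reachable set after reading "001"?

2

Start in {S}.
Read '0': {S} → {S, D}.
Read '0': {S, D} → {S, A, D}.
Read '1': {S, A, D} → {S, D}.
That set has 2 states.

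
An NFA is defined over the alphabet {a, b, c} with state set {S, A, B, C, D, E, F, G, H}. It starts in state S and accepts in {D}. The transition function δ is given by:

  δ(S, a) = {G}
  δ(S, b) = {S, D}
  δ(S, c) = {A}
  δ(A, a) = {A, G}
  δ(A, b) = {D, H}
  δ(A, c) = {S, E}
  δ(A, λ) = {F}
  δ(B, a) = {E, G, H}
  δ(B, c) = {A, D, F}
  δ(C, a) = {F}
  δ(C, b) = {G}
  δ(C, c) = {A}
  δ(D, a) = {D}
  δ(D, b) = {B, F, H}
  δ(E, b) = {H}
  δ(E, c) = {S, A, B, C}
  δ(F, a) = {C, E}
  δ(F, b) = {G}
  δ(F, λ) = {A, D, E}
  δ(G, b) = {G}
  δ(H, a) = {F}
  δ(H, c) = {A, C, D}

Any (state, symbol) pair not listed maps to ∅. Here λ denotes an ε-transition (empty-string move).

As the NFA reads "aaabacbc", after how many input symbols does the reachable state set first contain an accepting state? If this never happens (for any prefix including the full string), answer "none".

Start in {S}.
Read 'a': S→{G}; now {G}.
Read 'a': G→∅; now ∅.
The set is empty and remains empty for the remaining 6 symbols.
No reachable set along the way intersects F.

none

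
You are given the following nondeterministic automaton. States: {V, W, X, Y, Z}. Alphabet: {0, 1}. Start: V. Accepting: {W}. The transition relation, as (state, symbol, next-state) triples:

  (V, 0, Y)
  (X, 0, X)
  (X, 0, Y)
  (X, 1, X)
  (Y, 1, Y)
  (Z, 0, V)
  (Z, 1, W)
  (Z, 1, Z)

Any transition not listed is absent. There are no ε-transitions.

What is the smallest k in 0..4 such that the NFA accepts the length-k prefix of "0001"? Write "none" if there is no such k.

Start in {V}.
Read '0': {V} → {Y}.
Read '0': {Y} → ∅.
The set is empty and remains empty for the remaining 2 symbols.
No reachable set along the way intersects F.

none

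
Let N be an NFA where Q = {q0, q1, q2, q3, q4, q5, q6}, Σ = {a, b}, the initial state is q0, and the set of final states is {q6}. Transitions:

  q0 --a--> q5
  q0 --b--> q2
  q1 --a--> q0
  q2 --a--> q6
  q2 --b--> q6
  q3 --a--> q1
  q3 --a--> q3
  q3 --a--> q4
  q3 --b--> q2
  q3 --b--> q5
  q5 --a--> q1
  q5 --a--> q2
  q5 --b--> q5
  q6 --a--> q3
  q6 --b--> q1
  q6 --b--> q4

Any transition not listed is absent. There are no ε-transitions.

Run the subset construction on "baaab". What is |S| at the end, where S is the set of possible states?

Start in {q0}.
Read 'b': {q0} → {q2}.
Read 'a': {q2} → {q6}.
Read 'a': {q6} → {q3}.
Read 'a': {q3} → {q1, q3, q4}.
Read 'b': {q1, q3, q4} → {q2, q5}.
That set has 2 states.

2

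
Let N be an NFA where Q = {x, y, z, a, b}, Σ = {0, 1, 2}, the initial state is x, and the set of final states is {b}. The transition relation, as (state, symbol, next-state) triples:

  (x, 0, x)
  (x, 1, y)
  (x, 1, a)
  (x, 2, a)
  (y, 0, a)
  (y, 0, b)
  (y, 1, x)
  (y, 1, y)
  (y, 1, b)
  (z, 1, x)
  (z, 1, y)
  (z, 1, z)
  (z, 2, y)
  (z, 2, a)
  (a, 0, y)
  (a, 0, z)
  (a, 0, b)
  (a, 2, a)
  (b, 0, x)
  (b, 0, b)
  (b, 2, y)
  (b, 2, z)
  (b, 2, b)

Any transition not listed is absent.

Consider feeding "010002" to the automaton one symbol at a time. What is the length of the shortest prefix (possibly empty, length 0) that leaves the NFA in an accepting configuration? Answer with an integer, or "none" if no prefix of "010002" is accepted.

Start in {x}.
Read '0': x→{x}; now {x}.
Read '1': x→{y, a}; now {y, a}.
Read '0': y→{a, b}, a→{y, z, b}; now {y, z, a, b}.
None of the earlier sets intersect F, but {y, z, a, b} does.

3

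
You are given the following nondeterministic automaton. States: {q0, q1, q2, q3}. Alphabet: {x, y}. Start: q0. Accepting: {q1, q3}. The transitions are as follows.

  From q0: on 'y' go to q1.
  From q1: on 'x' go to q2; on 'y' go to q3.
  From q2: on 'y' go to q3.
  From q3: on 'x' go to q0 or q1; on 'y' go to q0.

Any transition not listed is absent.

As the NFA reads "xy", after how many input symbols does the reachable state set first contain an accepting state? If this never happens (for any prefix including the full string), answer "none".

Start in {q0}.
Read 'x': {q0} → ∅.
The set is empty and remains empty for the remaining 1 symbol.
No reachable set along the way intersects F.

none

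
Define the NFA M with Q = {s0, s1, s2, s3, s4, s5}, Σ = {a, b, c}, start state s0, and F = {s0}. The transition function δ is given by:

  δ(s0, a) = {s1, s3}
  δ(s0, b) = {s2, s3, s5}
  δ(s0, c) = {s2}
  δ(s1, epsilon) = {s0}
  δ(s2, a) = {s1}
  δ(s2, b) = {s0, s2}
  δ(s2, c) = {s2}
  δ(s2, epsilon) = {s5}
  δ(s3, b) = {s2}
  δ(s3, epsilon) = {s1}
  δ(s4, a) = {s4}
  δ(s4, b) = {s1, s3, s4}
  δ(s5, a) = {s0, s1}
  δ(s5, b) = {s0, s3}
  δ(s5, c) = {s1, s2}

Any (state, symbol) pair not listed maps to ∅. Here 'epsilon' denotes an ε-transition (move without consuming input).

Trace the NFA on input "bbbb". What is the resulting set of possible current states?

{s0, s1, s2, s3, s5}

Start in {s0}.
Read 'b': s0→{s2, s3, s5}; union {s2, s3, s5}; ε-closure = {s0, s1, s2, s3, s5}.
Read 'b': s0→{s2, s3, s5}, s1→∅, s2→{s0, s2}, s3→{s2}, s5→{s0, s3}; union {s0, s2, s3, s5}; ε-closure = {s0, s1, s2, s3, s5}.
Read 'b': s0→{s2, s3, s5}, s1→∅, s2→{s0, s2}, s3→{s2}, s5→{s0, s3}; union {s0, s2, s3, s5}; ε-closure = {s0, s1, s2, s3, s5}.
Read 'b': s0→{s2, s3, s5}, s1→∅, s2→{s0, s2}, s3→{s2}, s5→{s0, s3}; union {s0, s2, s3, s5}; ε-closure = {s0, s1, s2, s3, s5}.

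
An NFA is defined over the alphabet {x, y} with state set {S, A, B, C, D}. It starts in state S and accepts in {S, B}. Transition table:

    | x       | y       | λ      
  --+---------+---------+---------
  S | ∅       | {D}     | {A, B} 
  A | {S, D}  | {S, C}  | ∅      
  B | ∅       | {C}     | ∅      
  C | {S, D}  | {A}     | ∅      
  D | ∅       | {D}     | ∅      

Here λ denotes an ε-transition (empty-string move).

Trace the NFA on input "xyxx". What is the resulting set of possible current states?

Start: ε-closure({S}) = {S, A, B}.
Read 'x': S→∅, A→{S, D}, B→∅; union {S, D}; ε-closure = {S, A, B, D}.
Read 'y': S→{D}, A→{S, C}, B→{C}, D→{D}; union {S, C, D}; ε-closure = {S, A, B, C, D}.
Read 'x': S→∅, A→{S, D}, B→∅, C→{S, D}, D→∅; union {S, D}; ε-closure = {S, A, B, D}.
Read 'x': S→∅, A→{S, D}, B→∅, D→∅; union {S, D}; ε-closure = {S, A, B, D}.

{S, A, B, D}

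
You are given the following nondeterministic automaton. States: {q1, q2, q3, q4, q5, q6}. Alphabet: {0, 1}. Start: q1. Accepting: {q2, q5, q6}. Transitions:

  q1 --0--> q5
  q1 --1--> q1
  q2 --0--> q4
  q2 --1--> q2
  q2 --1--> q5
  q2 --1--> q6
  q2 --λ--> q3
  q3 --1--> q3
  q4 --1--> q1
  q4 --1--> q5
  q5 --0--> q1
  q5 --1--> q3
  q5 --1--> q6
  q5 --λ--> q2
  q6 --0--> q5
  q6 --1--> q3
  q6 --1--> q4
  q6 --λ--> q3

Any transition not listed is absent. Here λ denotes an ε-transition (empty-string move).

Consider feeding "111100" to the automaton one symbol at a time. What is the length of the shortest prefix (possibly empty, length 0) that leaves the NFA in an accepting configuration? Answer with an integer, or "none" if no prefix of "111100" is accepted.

5

Start in {q1}.
Read '1': {q1} → {q1}.
Read '1': {q1} → {q1}.
Read '1': {q1} → {q1}.
Read '1': {q1} → {q1}.
Read '0': {q1} → {q2, q3, q5}.
None of the earlier sets intersect F, but {q2, q3, q5} does.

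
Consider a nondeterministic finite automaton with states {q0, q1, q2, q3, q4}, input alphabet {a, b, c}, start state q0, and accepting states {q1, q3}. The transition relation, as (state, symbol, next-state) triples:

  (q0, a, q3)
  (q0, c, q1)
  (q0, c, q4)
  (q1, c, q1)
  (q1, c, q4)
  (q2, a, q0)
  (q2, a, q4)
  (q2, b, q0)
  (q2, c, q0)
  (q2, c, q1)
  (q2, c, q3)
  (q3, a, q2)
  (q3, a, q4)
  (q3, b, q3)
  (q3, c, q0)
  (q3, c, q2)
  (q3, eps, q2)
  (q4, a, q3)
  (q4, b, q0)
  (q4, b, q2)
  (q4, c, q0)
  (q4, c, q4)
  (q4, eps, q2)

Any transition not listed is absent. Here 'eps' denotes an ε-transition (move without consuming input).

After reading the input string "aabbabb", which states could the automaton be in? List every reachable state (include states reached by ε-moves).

Start in {q0}.
Read 'a': q0→{q3}; union {q3}; ε-closure = {q2, q3}.
Read 'a': q2→{q0, q4}, q3→{q2, q4}; now {q0, q2, q4}.
Read 'b': q0→∅, q2→{q0}, q4→{q0, q2}; now {q0, q2}.
Read 'b': q0→∅, q2→{q0}; now {q0}.
Read 'a': q0→{q3}; union {q3}; ε-closure = {q2, q3}.
Read 'b': q2→{q0}, q3→{q3}; union {q0, q3}; ε-closure = {q0, q2, q3}.
Read 'b': q0→∅, q2→{q0}, q3→{q3}; union {q0, q3}; ε-closure = {q0, q2, q3}.

{q0, q2, q3}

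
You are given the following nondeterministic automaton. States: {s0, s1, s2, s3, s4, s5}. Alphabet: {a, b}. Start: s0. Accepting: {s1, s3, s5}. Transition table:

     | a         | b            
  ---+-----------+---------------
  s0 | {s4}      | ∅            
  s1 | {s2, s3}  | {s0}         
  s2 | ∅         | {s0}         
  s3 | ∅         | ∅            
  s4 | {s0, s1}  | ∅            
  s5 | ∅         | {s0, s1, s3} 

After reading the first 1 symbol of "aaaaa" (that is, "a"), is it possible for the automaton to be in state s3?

No

Start in {s0}.
Read 'a': s0→{s4}; now {s4}.
State s3 is not in {s4}.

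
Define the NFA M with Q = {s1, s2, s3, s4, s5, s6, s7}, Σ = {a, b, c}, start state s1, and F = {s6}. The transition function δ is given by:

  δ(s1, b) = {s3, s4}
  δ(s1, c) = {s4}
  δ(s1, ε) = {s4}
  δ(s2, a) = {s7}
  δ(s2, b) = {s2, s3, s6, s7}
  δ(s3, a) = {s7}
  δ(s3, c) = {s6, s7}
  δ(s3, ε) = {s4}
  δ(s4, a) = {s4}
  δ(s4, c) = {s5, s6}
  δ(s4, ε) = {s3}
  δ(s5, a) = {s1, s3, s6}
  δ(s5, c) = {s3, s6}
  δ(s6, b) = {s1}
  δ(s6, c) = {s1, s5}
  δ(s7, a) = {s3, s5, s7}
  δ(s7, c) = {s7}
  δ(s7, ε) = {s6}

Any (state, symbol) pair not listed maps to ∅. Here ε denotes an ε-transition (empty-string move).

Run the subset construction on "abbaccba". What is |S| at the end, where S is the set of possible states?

Start: ε-closure({s1}) = {s1, s3, s4}.
Read 'a': s1→∅, s3→{s7}, s4→{s4}; union {s4, s7}; ε-closure = {s3, s4, s6, s7}.
Read 'b': s3→∅, s4→∅, s6→{s1}, s7→∅; union {s1}; ε-closure = {s1, s3, s4}.
Read 'b': s1→{s3, s4}, s3→∅, s4→∅; now {s3, s4}.
Read 'a': s3→{s7}, s4→{s4}; union {s4, s7}; ε-closure = {s3, s4, s6, s7}.
Read 'c': s3→{s6, s7}, s4→{s5, s6}, s6→{s1, s5}, s7→{s7}; union {s1, s5, s6, s7}; ε-closure = {s1, s3, s4, s5, s6, s7}.
Read 'c': s1→{s4}, s3→{s6, s7}, s4→{s5, s6}, s5→{s3, s6}, s6→{s1, s5}, s7→{s7}; now {s1, s3, s4, s5, s6, s7}.
Read 'b': s1→{s3, s4}, s3→∅, s4→∅, s5→∅, s6→{s1}, s7→∅; now {s1, s3, s4}.
Read 'a': s1→∅, s3→{s7}, s4→{s4}; union {s4, s7}; ε-closure = {s3, s4, s6, s7}.
That set has 4 states.

4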